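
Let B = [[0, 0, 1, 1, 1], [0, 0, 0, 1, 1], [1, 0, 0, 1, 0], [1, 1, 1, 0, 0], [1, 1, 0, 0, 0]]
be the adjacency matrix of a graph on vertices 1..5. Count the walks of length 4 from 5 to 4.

The number of length-4 walks from vertex 5 to vertex 4 is entry (5,4) of B⁴, where B is the adjacency matrix.
B² = [[3, 2, 1, 1, 0], [2, 2, 1, 0, 0], [1, 1, 2, 1, 1], [1, 0, 1, 3, 2], [0, 0, 1, 2, 2]]
B³ = [[2, 1, 4, 6, 5], [1, 0, 2, 5, 4], [4, 2, 2, 4, 2], [6, 5, 4, 2, 1], [5, 4, 2, 1, 0]]
B⁴ = [[15, 11, 8, 7, 3], [11, 9, 6, 3, 1], [8, 6, 8, 8, 6], [7, 3, 8, 15, 11], [3, 1, 6, 11, 9]]

11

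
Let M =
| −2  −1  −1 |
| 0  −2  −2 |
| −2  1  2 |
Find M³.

[[−16, −10, −8], [−8, −8, −8], [−8, 0, 4]]

M² = [[6, 3, 2], [4, 2, 0], [0, 2, 4]]
M³ = [[−16, −10, −8], [−8, −8, −8], [−8, 0, 4]]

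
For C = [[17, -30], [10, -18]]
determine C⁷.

[[7073, -13890], [4630, -9132]]

tr C = -1 and det C = -6, so the characteristic polynomial is λ² − (-1)λ + (-6) with roots -3 and 2.
Eigenvectors give P = [[-3, 2], [-2, 1]] with P⁻¹ = [[1, -2], [2, -3]], and C = P·diag(-3, 2)·P⁻¹.
Then C⁷ = P·diag(-2187, 128)·P⁻¹ = [[6561, 256], [4374, 128]] · [[1, -2], [2, -3]] = [[7073, -13890], [4630, -9132]].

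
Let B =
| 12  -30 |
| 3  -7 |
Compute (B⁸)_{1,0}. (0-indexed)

18915

tr B = 5 and det B = 6, so the characteristic polynomial is λ² − (5)λ + (6) with roots 2 and 3.
Eigenvectors give P = [[3, 10], [1, 3]] with P⁻¹ = [[-3, 10], [1, -3]], and B = P·diag(2, 3)·P⁻¹.
Then B⁸ = P·diag(256, 6561)·P⁻¹ = [[768, 65610], [256, 19683]] · [[-3, 10], [1, -3]] = [[63306, -189150], [18915, -56489]].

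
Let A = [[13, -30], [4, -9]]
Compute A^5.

[[1453, -3630], [484, -1209]]

tr A = 4 and det A = 3, so the characteristic polynomial is λ² − (4)λ + (3) with roots 3 and 1.
Eigenvectors give P = [[-3, -5], [-1, -2]] with P⁻¹ = [[-2, 5], [1, -3]], and A = P·diag(3, 1)·P⁻¹.
Then A^5 = P·diag(243, 1)·P⁻¹ = [[-729, -5], [-243, -2]] · [[-2, 5], [1, -3]] = [[1453, -3630], [484, -1209]].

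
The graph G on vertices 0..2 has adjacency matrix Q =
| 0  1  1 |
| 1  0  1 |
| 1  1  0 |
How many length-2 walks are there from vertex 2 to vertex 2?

The number of length-2 walks from vertex 2 to vertex 2 is entry (2,2) of Q², where Q is the adjacency matrix.
Q² = [[2, 1, 1], [1, 2, 1], [1, 1, 2]]

2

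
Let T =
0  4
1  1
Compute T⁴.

[[20, 36], [9, 29]]

T² = [[4, 4], [1, 5]]
T³ = [[4, 20], [5, 9]]
T⁴ = [[20, 36], [9, 29]]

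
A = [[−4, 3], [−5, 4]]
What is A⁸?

A² = I (check: tr A = 0 and det A = −1), so A⁸ = I since 8 is even.

[[1, 0], [0, 1]]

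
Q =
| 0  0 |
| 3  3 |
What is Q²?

[[0, 0], [9, 9]]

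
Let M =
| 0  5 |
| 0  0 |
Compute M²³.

[[0, 0], [0, 0]]

M is strictly triangular, hence nilpotent: M² = 0, so M²³ = 0.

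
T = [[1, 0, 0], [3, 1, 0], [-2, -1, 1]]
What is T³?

[[1, 0, 0], [9, 1, 0], [-15, -3, 1]]

T = I + N where N = [[0, 0, 0], [3, 0, 0], [-2, -1, 0]] is strictly lower-triangular, so N³ = 0.
(I + N)³ = I + 3·N + 3·N² = [[1, 0, 0], [9, 1, 0], [-15, -3, 1]].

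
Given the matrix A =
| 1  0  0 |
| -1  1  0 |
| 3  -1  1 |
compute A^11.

A = I + N where N = [[0, 0, 0], [-1, 0, 0], [3, -1, 0]] is strictly lower-triangular, so N^3 = 0.
(I + N)^11 = I + 11·N + 55·N^2 = [[1, 0, 0], [-11, 1, 0], [88, -11, 1]].

[[1, 0, 0], [-11, 1, 0], [88, -11, 1]]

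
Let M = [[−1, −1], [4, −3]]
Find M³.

[[19, −9], [36, 1]]

M² = [[−3, 4], [−16, 5]]
M³ = [[19, −9], [36, 1]]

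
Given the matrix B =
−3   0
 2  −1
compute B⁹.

tr B = −4 and det B = 3, so the characteristic polynomial is λ² − (−4)λ + (3) with roots −3 and −1.
Eigenvectors give P = [[−1, 0], [1, 1]] with P⁻¹ = [[−1, 0], [1, 1]], and B = P·diag(−3, −1)·P⁻¹.
Then B⁹ = P·diag(−19683, −1)·P⁻¹ = [[19683, 0], [−19683, −1]] · [[−1, 0], [1, 1]] = [[−19683, 0], [19682, −1]].

[[−19683, 0], [19682, −1]]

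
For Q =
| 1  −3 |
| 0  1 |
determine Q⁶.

[[1, −18], [0, 1]]

Q = I + N where N = [[0, −3], [0, 0]] is strictly upper-triangular, so N² = 0.
(I + N)⁶ = I + 6·N = [[1, −18], [0, 1]].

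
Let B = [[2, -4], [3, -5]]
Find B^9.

[[1532, -2044], [1533, -2045]]

tr B = -3 and det B = 2, so the characteristic polynomial is λ² − (-3)λ + (2) with roots -1 and -2.
Eigenvectors give P = [[4, 1], [3, 1]] with P⁻¹ = [[1, -1], [-3, 4]], and B = P·diag(-1, -2)·P⁻¹.
Then B^9 = P·diag(-1, -512)·P⁻¹ = [[-4, -512], [-3, -512]] · [[1, -1], [-3, 4]] = [[1532, -2044], [1533, -2045]].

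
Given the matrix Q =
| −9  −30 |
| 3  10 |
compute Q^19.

Q² = Q (a projection; rank 1, trace 1), so Q^19 = Q.

[[−9, −30], [3, 10]]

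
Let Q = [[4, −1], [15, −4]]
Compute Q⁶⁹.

[[4, −1], [15, −4]]

Q² = I (check: tr Q = 0 and det Q = −1), so Q⁶⁹ = Q since 69 is odd.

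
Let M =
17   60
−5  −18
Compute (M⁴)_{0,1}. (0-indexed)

tr M = −1 and det M = −6, so the characteristic polynomial is λ² − (−1)λ + (−6) with roots −3 and 2.
Eigenvectors give P = [[−3, 4], [1, −1]] with P⁻¹ = [[1, 4], [1, 3]], and M = P·diag(−3, 2)·P⁻¹.
Then M⁴ = P·diag(81, 16)·P⁻¹ = [[−243, 64], [81, −16]] · [[1, 4], [1, 3]] = [[−179, −780], [65, 276]].

−780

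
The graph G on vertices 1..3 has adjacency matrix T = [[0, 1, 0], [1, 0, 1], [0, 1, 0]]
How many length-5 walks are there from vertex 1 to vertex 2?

The number of length-5 walks from vertex 1 to vertex 2 is entry (1,2) of T⁵, where T is the adjacency matrix.
T² = [[1, 0, 1], [0, 2, 0], [1, 0, 1]]
T³ = [[0, 2, 0], [2, 0, 2], [0, 2, 0]]
T⁴ = [[2, 0, 2], [0, 4, 0], [2, 0, 2]]
T⁵ = [[0, 4, 0], [4, 0, 4], [0, 4, 0]]

4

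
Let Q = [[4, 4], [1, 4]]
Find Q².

[[20, 32], [8, 20]]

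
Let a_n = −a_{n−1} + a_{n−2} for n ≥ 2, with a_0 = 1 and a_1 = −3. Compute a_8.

With companion matrix Q = [[−1, 1], [1, 0]], [a_n, a_{n−1}]ᵀ = Q·[a_{n−1}, a_{n−2}]ᵀ, so [a_8, a_7]ᵀ = Q⁷·[a_1, a_0]ᵀ.
Q⁷ = [[−21, 13], [13, −8]], giving [a_8, a_7]ᵀ = [[76], [−47]].

76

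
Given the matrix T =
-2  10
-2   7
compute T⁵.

tr T = 5 and det T = 6, so the characteristic polynomial is λ² − (5)λ + (6) with roots 3 and 2.
Eigenvectors give P = [[2, 5], [1, 2]] with P⁻¹ = [[-2, 5], [1, -2]], and T = P·diag(3, 2)·P⁻¹.
Then T⁵ = P·diag(243, 32)·P⁻¹ = [[486, 160], [243, 64]] · [[-2, 5], [1, -2]] = [[-812, 2110], [-422, 1087]].

[[-812, 2110], [-422, 1087]]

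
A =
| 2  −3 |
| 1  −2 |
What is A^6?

[[1, 0], [0, 1]]

A² = I (check: tr A = 0 and det A = −1), so A^6 = I since 6 is even.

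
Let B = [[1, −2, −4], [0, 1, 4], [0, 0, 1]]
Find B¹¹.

[[1, −22, −484], [0, 1, 44], [0, 0, 1]]

B = I + N where N = [[0, −2, −4], [0, 0, 4], [0, 0, 0]] is strictly upper-triangular, so N³ = 0.
(I + N)¹¹ = I + 11·N + 55·N² = [[1, −22, −484], [0, 1, 44], [0, 0, 1]].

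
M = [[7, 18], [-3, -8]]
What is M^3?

tr M = -1 and det M = -2, so the characteristic polynomial is λ² − (-1)λ + (-2) with roots -2 and 1.
Eigenvectors give P = [[-2, -3], [1, 1]] with P⁻¹ = [[1, 3], [-1, -2]], and M = P·diag(-2, 1)·P⁻¹.
Then M^3 = P·diag(-8, 1)·P⁻¹ = [[16, -3], [-8, 1]] · [[1, 3], [-1, -2]] = [[19, 54], [-9, -26]].

[[19, 54], [-9, -26]]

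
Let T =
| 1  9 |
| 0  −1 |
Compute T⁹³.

T² = I (check: tr T = 0 and det T = −1), so T⁹³ = T since 93 is odd.

[[1, 9], [0, −1]]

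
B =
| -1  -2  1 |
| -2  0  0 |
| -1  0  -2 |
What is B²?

[[4, 2, -3], [2, 4, -2], [3, 2, 3]]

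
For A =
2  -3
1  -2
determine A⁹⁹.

A² = I (check: tr A = 0 and det A = -1), so A⁹⁹ = A since 99 is odd.

[[2, -3], [1, -2]]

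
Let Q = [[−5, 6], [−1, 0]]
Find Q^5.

[[−665, 1266], [−211, 390]]

tr Q = −5 and det Q = 6, so the characteristic polynomial is λ² − (−5)λ + (6) with roots −2 and −3.
Eigenvectors give P = [[2, 3], [1, 1]] with P⁻¹ = [[−1, 3], [1, −2]], and Q = P·diag(−2, −3)·P⁻¹.
Then Q^5 = P·diag(−32, −243)·P⁻¹ = [[−64, −729], [−32, −243]] · [[−1, 3], [1, −2]] = [[−665, 1266], [−211, 390]].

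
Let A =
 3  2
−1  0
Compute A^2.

[[7, 6], [−3, −2]]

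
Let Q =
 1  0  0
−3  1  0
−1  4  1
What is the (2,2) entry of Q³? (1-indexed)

1

Q = I + N where N = [[0, 0, 0], [−3, 0, 0], [−1, 4, 0]] is strictly lower-triangular, so N³ = 0.
(I + N)³ = I + 3·N + 3·N² = [[1, 0, 0], [−9, 1, 0], [−39, 12, 1]].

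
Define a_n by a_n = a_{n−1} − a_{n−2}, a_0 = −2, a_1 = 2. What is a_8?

With companion matrix T = [[1, −1], [1, 0]], [a_n, a_{n−1}]ᵀ = T·[a_{n−1}, a_{n−2}]ᵀ, so [a_8, a_7]ᵀ = T^7·[a_1, a_0]ᵀ.
T^7 = [[1, −1], [1, 0]], giving [a_8, a_7]ᵀ = [[4], [2]].

4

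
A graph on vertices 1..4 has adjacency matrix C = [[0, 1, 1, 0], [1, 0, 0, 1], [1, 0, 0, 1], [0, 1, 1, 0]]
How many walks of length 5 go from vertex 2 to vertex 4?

16

The number of length-5 walks from vertex 2 to vertex 4 is entry (2,4) of C⁵, where C is the adjacency matrix.
C² = [[2, 0, 0, 2], [0, 2, 2, 0], [0, 2, 2, 0], [2, 0, 0, 2]]
C³ = [[0, 4, 4, 0], [4, 0, 0, 4], [4, 0, 0, 4], [0, 4, 4, 0]]
C⁴ = [[8, 0, 0, 8], [0, 8, 8, 0], [0, 8, 8, 0], [8, 0, 0, 8]]
C⁵ = [[0, 16, 16, 0], [16, 0, 0, 16], [16, 0, 0, 16], [0, 16, 16, 0]]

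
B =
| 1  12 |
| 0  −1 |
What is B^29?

B² = I (check: tr B = 0 and det B = −1), so B^29 = B since 29 is odd.

[[1, 12], [0, −1]]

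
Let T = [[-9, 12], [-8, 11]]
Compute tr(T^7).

2186

tr T = 2 and det T = -3, so the characteristic polynomial is λ² − (2)λ + (-3) with roots 3 and -1.
Eigenvectors give P = [[-1, 3], [-1, 2]] with P⁻¹ = [[2, -3], [1, -1]], and T = P·diag(3, -1)·P⁻¹.
Then T^7 = P·diag(2187, -1)·P⁻¹ = [[-2187, -3], [-2187, -2]] · [[2, -3], [1, -1]] = [[-4377, 6564], [-4376, 6563]].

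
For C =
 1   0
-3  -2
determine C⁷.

tr C = -1 and det C = -2, so the characteristic polynomial is λ² − (-1)λ + (-2) with roots -2 and 1.
Eigenvectors give P = [[0, -1], [1, 1]] with P⁻¹ = [[1, 1], [-1, 0]], and C = P·diag(-2, 1)·P⁻¹.
Then C⁷ = P·diag(-128, 1)·P⁻¹ = [[0, -1], [-128, 1]] · [[1, 1], [-1, 0]] = [[1, 0], [-129, -128]].

[[1, 0], [-129, -128]]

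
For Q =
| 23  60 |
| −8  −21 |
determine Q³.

[[167, 420], [−56, −141]]

tr Q = 2 and det Q = −3, so the characteristic polynomial is λ² − (2)λ + (−3) with roots −1 and 3.
Eigenvectors give P = [[5, 3], [−2, −1]] with P⁻¹ = [[−1, −3], [2, 5]], and Q = P·diag(−1, 3)·P⁻¹.
Then Q³ = P·diag(−1, 27)·P⁻¹ = [[−5, 81], [2, −27]] · [[−1, −3], [2, 5]] = [[167, 420], [−56, −141]].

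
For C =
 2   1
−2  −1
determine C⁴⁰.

C² = C (a projection; rank 1, trace 1), so C⁴⁰ = C.

[[2, 1], [−2, −1]]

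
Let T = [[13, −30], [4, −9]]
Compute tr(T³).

28

tr T = 4 and det T = 3, so the characteristic polynomial is λ² − (4)λ + (3) with roots 1 and 3.
Eigenvectors give P = [[−5, 3], [−2, 1]] with P⁻¹ = [[1, −3], [2, −5]], and T = P·diag(1, 3)·P⁻¹.
Then T³ = P·diag(1, 27)·P⁻¹ = [[−5, 81], [−2, 27]] · [[1, −3], [2, −5]] = [[157, −390], [52, −129]].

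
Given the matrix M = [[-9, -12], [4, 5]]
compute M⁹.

[[-78729, -118092], [39364, 59045]]

tr M = -4 and det M = 3, so the characteristic polynomial is λ² − (-4)λ + (3) with roots -1 and -3.
Eigenvectors give P = [[-3, -2], [2, 1]] with P⁻¹ = [[1, 2], [-2, -3]], and M = P·diag(-1, -3)·P⁻¹.
Then M⁹ = P·diag(-1, -19683)·P⁻¹ = [[3, 39366], [-2, -19683]] · [[1, 2], [-2, -3]] = [[-78729, -118092], [39364, 59045]].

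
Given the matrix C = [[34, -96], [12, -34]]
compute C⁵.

[[544, -1536], [192, -544]]

tr C = 0 and det C = -4, so the characteristic polynomial is λ² − (0)λ + (-4) with roots -2 and 2.
Eigenvectors give P = [[8, -3], [3, -1]] with P⁻¹ = [[-1, 3], [-3, 8]], and C = P·diag(-2, 2)·P⁻¹.
Then C⁵ = P·diag(-32, 32)·P⁻¹ = [[-256, -96], [-96, -32]] · [[-1, 3], [-3, 8]] = [[544, -1536], [192, -544]].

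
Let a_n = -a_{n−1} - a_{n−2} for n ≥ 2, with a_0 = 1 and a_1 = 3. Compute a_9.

1

With companion matrix A = [[-1, -1], [1, 0]], [a_n, a_{n−1}]ᵀ = A·[a_{n−1}, a_{n−2}]ᵀ, so [a_9, a_8]ᵀ = A^8·[a_1, a_0]ᵀ.
A^8 = [[0, 1], [-1, -1]], giving [a_9, a_8]ᵀ = [[1], [-4]].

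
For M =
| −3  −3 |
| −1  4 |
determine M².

[[12, −3], [−1, 19]]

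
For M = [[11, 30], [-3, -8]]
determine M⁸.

tr M = 3 and det M = 2, so the characteristic polynomial is λ² − (3)λ + (2) with roots 2 and 1.
Eigenvectors give P = [[10, -3], [-3, 1]] with P⁻¹ = [[1, 3], [3, 10]], and M = P·diag(2, 1)·P⁻¹.
Then M⁸ = P·diag(256, 1)·P⁻¹ = [[2560, -3], [-768, 1]] · [[1, 3], [3, 10]] = [[2551, 7650], [-765, -2294]].

[[2551, 7650], [-765, -2294]]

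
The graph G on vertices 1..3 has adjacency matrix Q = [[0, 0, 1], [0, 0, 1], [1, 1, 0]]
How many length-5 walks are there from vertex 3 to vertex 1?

The number of length-5 walks from vertex 3 to vertex 1 is entry (3,1) of Q⁵, where Q is the adjacency matrix.
Q² = [[1, 1, 0], [1, 1, 0], [0, 0, 2]]
Q³ = [[0, 0, 2], [0, 0, 2], [2, 2, 0]]
Q⁴ = [[2, 2, 0], [2, 2, 0], [0, 0, 4]]
Q⁵ = [[0, 0, 4], [0, 0, 4], [4, 4, 0]]

4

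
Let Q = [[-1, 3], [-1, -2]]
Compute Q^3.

[[11, 12], [-4, 7]]

Q^2 = [[-2, -9], [3, 1]]
Q^3 = [[11, 12], [-4, 7]]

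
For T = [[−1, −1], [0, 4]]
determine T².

[[1, −3], [0, 16]]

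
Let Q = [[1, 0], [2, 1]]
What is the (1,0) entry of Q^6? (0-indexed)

Q = I + N where N = [[0, 0], [2, 0]] is strictly lower-triangular, so N^2 = 0.
(I + N)^6 = I + 6·N = [[1, 0], [12, 1]].

12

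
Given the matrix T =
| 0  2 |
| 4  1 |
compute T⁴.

T² = [[8, 2], [4, 9]]
T³ = [[8, 18], [36, 17]]
T⁴ = [[72, 34], [68, 89]]

[[72, 34], [68, 89]]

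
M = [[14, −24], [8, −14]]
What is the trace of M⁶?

tr M = 0 and det M = −4, so the characteristic polynomial is λ² − (0)λ + (−4) with roots 2 and −2.
Eigenvectors give P = [[2, −3], [1, −2]] with P⁻¹ = [[2, −3], [1, −2]], and M = P·diag(2, −2)·P⁻¹.
Then M⁶ = P·diag(64, 64)·P⁻¹ = [[128, −192], [64, −128]] · [[2, −3], [1, −2]] = [[64, 0], [0, 64]].

128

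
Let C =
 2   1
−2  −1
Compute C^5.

[[2, 1], [−2, −1]]

C² = C (a projection; rank 1, trace 1), so C^5 = C.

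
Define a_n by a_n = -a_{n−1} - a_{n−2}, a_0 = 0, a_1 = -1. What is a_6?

With companion matrix M = [[-1, -1], [1, 0]], [a_n, a_{n−1}]ᵀ = M·[a_{n−1}, a_{n−2}]ᵀ, so [a_6, a_5]ᵀ = M⁵·[a_1, a_0]ᵀ.
M⁵ = [[0, 1], [-1, -1]], giving [a_6, a_5]ᵀ = [[0], [1]].

0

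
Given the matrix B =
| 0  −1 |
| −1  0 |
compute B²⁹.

[[0, −1], [−1, 0]]

B² = I (check: tr B = 0 and det B = −1), so B²⁹ = B since 29 is odd.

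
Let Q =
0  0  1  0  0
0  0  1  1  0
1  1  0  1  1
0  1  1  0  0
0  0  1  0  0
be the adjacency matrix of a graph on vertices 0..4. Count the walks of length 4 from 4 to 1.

The number of length-4 walks from vertex 4 to vertex 1 is entry (4,1) of Q⁴, where Q is the adjacency matrix.
Q² = [[1, 1, 0, 1, 1], [1, 2, 1, 1, 1], [0, 1, 4, 1, 0], [1, 1, 1, 2, 1], [1, 1, 0, 1, 1]]
Q³ = [[0, 1, 4, 1, 0], [1, 2, 5, 3, 1], [4, 5, 2, 5, 4], [1, 3, 5, 2, 1], [0, 1, 4, 1, 0]]
Q⁴ = [[4, 5, 2, 5, 4], [5, 8, 7, 7, 5], [2, 7, 18, 7, 2], [5, 7, 7, 8, 5], [4, 5, 2, 5, 4]]

5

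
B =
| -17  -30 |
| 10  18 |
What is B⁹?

tr B = 1 and det B = -6, so the characteristic polynomial is λ² − (1)λ + (-6) with roots -2 and 3.
Eigenvectors give P = [[-2, -3], [1, 2]] with P⁻¹ = [[-2, -3], [1, 2]], and B = P·diag(-2, 3)·P⁻¹.
Then B⁹ = P·diag(-512, 19683)·P⁻¹ = [[1024, -59049], [-512, 39366]] · [[-2, -3], [1, 2]] = [[-61097, -121170], [40390, 80268]].

[[-61097, -121170], [40390, 80268]]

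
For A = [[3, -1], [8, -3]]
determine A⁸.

[[1, 0], [0, 1]]

A² = I (check: tr A = 0 and det A = -1), so A⁸ = I since 8 is even.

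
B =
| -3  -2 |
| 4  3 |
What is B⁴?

[[1, 0], [0, 1]]

B² = I (check: tr B = 0 and det B = -1), so B⁴ = I since 4 is even.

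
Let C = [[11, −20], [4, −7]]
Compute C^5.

[[1211, −2420], [484, −967]]

tr C = 4 and det C = 3, so the characteristic polynomial is λ² − (4)λ + (3) with roots 3 and 1.
Eigenvectors give P = [[5, 2], [2, 1]] with P⁻¹ = [[1, −2], [−2, 5]], and C = P·diag(3, 1)·P⁻¹.
Then C^5 = P·diag(243, 1)·P⁻¹ = [[1215, 2], [486, 1]] · [[1, −2], [−2, 5]] = [[1211, −2420], [484, −967]].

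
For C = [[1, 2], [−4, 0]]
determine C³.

[[−15, −14], [28, −8]]

C² = [[−7, 2], [−4, −8]]
C³ = [[−15, −14], [28, −8]]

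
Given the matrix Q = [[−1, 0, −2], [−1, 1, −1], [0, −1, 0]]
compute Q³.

Q² = [[1, 2, 2], [0, 2, 1], [1, −1, 1]]
Q³ = [[−3, 0, −4], [−2, 1, −2], [0, −2, −1]]

[[−3, 0, −4], [−2, 1, −2], [0, −2, −1]]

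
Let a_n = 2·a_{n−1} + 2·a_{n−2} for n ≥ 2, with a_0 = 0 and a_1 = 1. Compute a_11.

18272

With companion matrix M = [[2, 2], [1, 0]], [a_n, a_{n−1}]ᵀ = M·[a_{n−1}, a_{n−2}]ᵀ, so [a_11, a_10]ᵀ = M^10·[a_1, a_0]ᵀ.
M^10 = [[18272, 13376], [6688, 4896]], giving [a_11, a_10]ᵀ = [[18272], [6688]].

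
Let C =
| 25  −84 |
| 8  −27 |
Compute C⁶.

[[−4367, 15288], [−1456, 5097]]

tr C = −2 and det C = −3, so the characteristic polynomial is λ² − (−2)λ + (−3) with roots 1 and −3.
Eigenvectors give P = [[7, −3], [2, −1]] with P⁻¹ = [[1, −3], [2, −7]], and C = P·diag(1, −3)·P⁻¹.
Then C⁶ = P·diag(1, 729)·P⁻¹ = [[7, −2187], [2, −729]] · [[1, −3], [2, −7]] = [[−4367, 15288], [−1456, 5097]].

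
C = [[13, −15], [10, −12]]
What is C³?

tr C = 1 and det C = −6, so the characteristic polynomial is λ² − (1)λ + (−6) with roots 3 and −2.
Eigenvectors give P = [[3, 1], [2, 1]] with P⁻¹ = [[1, −1], [−2, 3]], and C = P·diag(3, −2)·P⁻¹.
Then C³ = P·diag(27, −8)·P⁻¹ = [[81, −8], [54, −8]] · [[1, −1], [−2, 3]] = [[97, −105], [70, −78]].

[[97, −105], [70, −78]]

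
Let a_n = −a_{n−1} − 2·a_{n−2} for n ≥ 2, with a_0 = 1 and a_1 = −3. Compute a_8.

With companion matrix A = [[−1, −2], [1, 0]], [a_n, a_{n−1}]ᵀ = A·[a_{n−1}, a_{n−2}]ᵀ, so [a_8, a_7]ᵀ = A⁷·[a_1, a_0]ᵀ.
A⁷ = [[3, −14], [7, 10]], giving [a_8, a_7]ᵀ = [[−23], [−11]].

−23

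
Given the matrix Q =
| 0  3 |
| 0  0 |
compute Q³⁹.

Q is strictly triangular, hence nilpotent: Q² = 0, so Q³⁹ = 0.

[[0, 0], [0, 0]]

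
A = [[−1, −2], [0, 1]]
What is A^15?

[[−1, −2], [0, 1]]

A² = I (check: tr A = 0 and det A = −1), so A^15 = A since 15 is odd.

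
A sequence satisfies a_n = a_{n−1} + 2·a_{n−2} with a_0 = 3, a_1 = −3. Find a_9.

−3

With companion matrix T = [[1, 2], [1, 0]], [a_n, a_{n−1}]ᵀ = T·[a_{n−1}, a_{n−2}]ᵀ, so [a_9, a_8]ᵀ = T^8·[a_1, a_0]ᵀ.
T^8 = [[171, 170], [85, 86]], giving [a_9, a_8]ᵀ = [[−3], [3]].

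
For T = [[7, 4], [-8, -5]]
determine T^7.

[[4375, 2188], [-4376, -2189]]

tr T = 2 and det T = -3, so the characteristic polynomial is λ² − (2)λ + (-3) with roots -1 and 3.
Eigenvectors give P = [[-1, -1], [2, 1]] with P⁻¹ = [[1, 1], [-2, -1]], and T = P·diag(-1, 3)·P⁻¹.
Then T^7 = P·diag(-1, 2187)·P⁻¹ = [[1, -2187], [-2, 2187]] · [[1, 1], [-2, -1]] = [[4375, 2188], [-4376, -2189]].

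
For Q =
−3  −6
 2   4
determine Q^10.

[[−3, −6], [2, 4]]

Q² = Q (a projection; rank 1, trace 1), so Q^10 = Q.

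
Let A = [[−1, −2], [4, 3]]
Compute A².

[[−7, −4], [8, 1]]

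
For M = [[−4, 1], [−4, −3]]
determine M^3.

M^2 = [[12, −7], [28, 5]]
M^3 = [[−20, 33], [−132, 13]]

[[−20, 33], [−132, 13]]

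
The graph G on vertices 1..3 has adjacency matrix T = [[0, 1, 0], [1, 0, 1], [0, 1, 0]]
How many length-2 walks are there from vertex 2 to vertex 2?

2

The number of length-2 walks from vertex 2 to vertex 2 is entry (2,2) of T^2, where T is the adjacency matrix.
T^2 = [[1, 0, 1], [0, 2, 0], [1, 0, 1]]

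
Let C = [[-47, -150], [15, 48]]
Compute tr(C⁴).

tr C = 1 and det C = -6, so the characteristic polynomial is λ² − (1)λ + (-6) with roots 3 and -2.
Eigenvectors give P = [[-3, 10], [1, -3]] with P⁻¹ = [[3, 10], [1, 3]], and C = P·diag(3, -2)·P⁻¹.
Then C⁴ = P·diag(81, 16)·P⁻¹ = [[-243, 160], [81, -48]] · [[3, 10], [1, 3]] = [[-569, -1950], [195, 666]].

97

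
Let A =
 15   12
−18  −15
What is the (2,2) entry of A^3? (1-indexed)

tr A = 0 and det A = −9, so the characteristic polynomial is λ² − (0)λ + (−9) with roots −3 and 3.
Eigenvectors give P = [[−2, −1], [3, 1]] with P⁻¹ = [[1, 1], [−3, −2]], and A = P·diag(−3, 3)·P⁻¹.
Then A^3 = P·diag(−27, 27)·P⁻¹ = [[54, −27], [−81, 27]] · [[1, 1], [−3, −2]] = [[135, 108], [−162, −135]].

−135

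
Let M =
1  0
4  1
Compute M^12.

M = I + N where N = [[0, 0], [4, 0]] is strictly lower-triangular, so N^2 = 0.
(I + N)^12 = I + 12·N = [[1, 0], [48, 1]].

[[1, 0], [48, 1]]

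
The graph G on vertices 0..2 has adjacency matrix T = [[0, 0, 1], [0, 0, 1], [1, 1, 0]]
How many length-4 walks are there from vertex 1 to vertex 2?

The number of length-4 walks from vertex 1 to vertex 2 is entry (1,2) of T⁴, where T is the adjacency matrix.
T² = [[1, 1, 0], [1, 1, 0], [0, 0, 2]]
T³ = [[0, 0, 2], [0, 0, 2], [2, 2, 0]]
T⁴ = [[2, 2, 0], [2, 2, 0], [0, 0, 4]]

0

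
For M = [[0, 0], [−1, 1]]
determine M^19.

M² = M (a projection; rank 1, trace 1), so M^19 = M.

[[0, 0], [−1, 1]]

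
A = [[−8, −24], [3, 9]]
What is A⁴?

A² = A (a projection; rank 1, trace 1), so A⁴ = A.

[[−8, −24], [3, 9]]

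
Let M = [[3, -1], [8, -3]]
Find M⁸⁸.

M² = I (check: tr M = 0 and det M = -1), so M⁸⁸ = I since 88 is even.

[[1, 0], [0, 1]]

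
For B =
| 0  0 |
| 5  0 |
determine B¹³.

B is strictly triangular, hence nilpotent: B² = 0, so B¹³ = 0.

[[0, 0], [0, 0]]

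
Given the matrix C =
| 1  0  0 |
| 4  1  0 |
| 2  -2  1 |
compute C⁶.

[[1, 0, 0], [24, 1, 0], [-108, -12, 1]]

C = I + N where N = [[0, 0, 0], [4, 0, 0], [2, -2, 0]] is strictly lower-triangular, so N³ = 0.
(I + N)⁶ = I + 6·N + 15·N² = [[1, 0, 0], [24, 1, 0], [-108, -12, 1]].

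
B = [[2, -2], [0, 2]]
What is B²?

[[4, -8], [0, 4]]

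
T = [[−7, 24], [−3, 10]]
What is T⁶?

tr T = 3 and det T = 2, so the characteristic polynomial is λ² − (3)λ + (2) with roots 2 and 1.
Eigenvectors give P = [[−8, −3], [−3, −1]] with P⁻¹ = [[1, −3], [−3, 8]], and T = P·diag(2, 1)·P⁻¹.
Then T⁶ = P·diag(64, 1)·P⁻¹ = [[−512, −3], [−192, −1]] · [[1, −3], [−3, 8]] = [[−503, 1512], [−189, 568]].

[[−503, 1512], [−189, 568]]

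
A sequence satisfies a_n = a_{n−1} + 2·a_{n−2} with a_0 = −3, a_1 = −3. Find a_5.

With companion matrix B = [[1, 2], [1, 0]], [a_n, a_{n−1}]ᵀ = B·[a_{n−1}, a_{n−2}]ᵀ, so [a_5, a_4]ᵀ = B⁴·[a_1, a_0]ᵀ.
B⁴ = [[11, 10], [5, 6]], giving [a_5, a_4]ᵀ = [[−63], [−33]].

−63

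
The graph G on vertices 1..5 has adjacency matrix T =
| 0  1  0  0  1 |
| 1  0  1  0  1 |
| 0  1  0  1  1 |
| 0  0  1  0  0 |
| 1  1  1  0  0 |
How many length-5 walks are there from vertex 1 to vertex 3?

20

The number of length-5 walks from vertex 1 to vertex 3 is entry (1,3) of T^5, where T is the adjacency matrix.
T^2 = [[2, 1, 2, 0, 1], [1, 3, 1, 1, 2], [2, 1, 3, 0, 1], [0, 1, 0, 1, 1], [1, 2, 1, 1, 3]]
T^3 = [[2, 5, 2, 2, 5], [5, 4, 6, 1, 5], [2, 6, 2, 3, 6], [2, 1, 3, 0, 1], [5, 5, 6, 1, 4]]
T^4 = [[10, 9, 12, 2, 9], [9, 16, 10, 6, 15], [12, 10, 15, 2, 10], [2, 6, 2, 3, 6], [9, 15, 10, 6, 16]]
T^5 = [[18, 31, 20, 12, 31], [31, 34, 37, 10, 35], [20, 37, 22, 15, 37], [12, 10, 15, 2, 10], [31, 35, 37, 10, 34]]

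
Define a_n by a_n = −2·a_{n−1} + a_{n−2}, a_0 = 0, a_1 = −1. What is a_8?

408

With companion matrix T = [[−2, 1], [1, 0]], [a_n, a_{n−1}]ᵀ = T·[a_{n−1}, a_{n−2}]ᵀ, so [a_8, a_7]ᵀ = T⁷·[a_1, a_0]ᵀ.
T⁷ = [[−408, 169], [169, −70]], giving [a_8, a_7]ᵀ = [[408], [−169]].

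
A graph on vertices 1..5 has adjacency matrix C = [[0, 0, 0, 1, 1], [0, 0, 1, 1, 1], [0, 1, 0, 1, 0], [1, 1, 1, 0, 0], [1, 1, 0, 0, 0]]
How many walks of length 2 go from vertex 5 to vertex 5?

The number of length-2 walks from vertex 5 to vertex 5 is entry (5,5) of C^2, where C is the adjacency matrix.
C^2 = [[2, 2, 1, 0, 0], [2, 3, 1, 1, 0], [1, 1, 2, 1, 1], [0, 1, 1, 3, 2], [0, 0, 1, 2, 2]]

2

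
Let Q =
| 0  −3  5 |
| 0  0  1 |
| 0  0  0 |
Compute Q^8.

[[0, 0, 0], [0, 0, 0], [0, 0, 0]]

Q is strictly triangular, hence nilpotent: Q^3 = 0, so Q^8 = 0.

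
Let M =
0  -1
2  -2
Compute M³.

M² = [[-2, 2], [-4, 2]]
M³ = [[4, -2], [4, 0]]

[[4, -2], [4, 0]]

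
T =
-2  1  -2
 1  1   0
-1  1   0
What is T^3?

[[-21, 8, -14], [6, -1, 2], [-8, 5, -6]]

T^2 = [[7, -3, 4], [-1, 2, -2], [3, 0, 2]]
T^3 = [[-21, 8, -14], [6, -1, 2], [-8, 5, -6]]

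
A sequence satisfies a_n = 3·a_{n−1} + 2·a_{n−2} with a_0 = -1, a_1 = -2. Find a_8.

-16084

With companion matrix C = [[3, 2], [1, 0]], [a_n, a_{n−1}]ᵀ = C·[a_{n−1}, a_{n−2}]ᵀ, so [a_8, a_7]ᵀ = C⁷·[a_1, a_0]ᵀ.
C⁷ = [[6279, 3526], [1763, 990]], giving [a_8, a_7]ᵀ = [[-16084], [-4516]].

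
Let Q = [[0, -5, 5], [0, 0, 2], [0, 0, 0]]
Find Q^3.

[[0, 0, 0], [0, 0, 0], [0, 0, 0]]

Q is strictly triangular, hence nilpotent: Q^3 = 0, so Q^3 = 0.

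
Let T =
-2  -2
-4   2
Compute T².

[[12, 0], [0, 12]]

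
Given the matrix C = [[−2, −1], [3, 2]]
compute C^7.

C² = I (check: tr C = 0 and det C = −1), so C^7 = C since 7 is odd.

[[−2, −1], [3, 2]]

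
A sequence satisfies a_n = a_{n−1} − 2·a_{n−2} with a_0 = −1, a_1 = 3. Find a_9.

−57

With companion matrix Q = [[1, −2], [1, 0]], [a_n, a_{n−1}]ᵀ = Q·[a_{n−1}, a_{n−2}]ᵀ, so [a_9, a_8]ᵀ = Q⁸·[a_1, a_0]ᵀ.
Q⁸ = [[−17, 6], [−3, −14]], giving [a_9, a_8]ᵀ = [[−57], [5]].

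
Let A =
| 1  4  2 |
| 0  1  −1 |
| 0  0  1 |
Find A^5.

[[1, 20, −30], [0, 1, −5], [0, 0, 1]]

A = I + N where N = [[0, 4, 2], [0, 0, −1], [0, 0, 0]] is strictly upper-triangular, so N^3 = 0.
(I + N)^5 = I + 5·N + 10·N^2 = [[1, 20, −30], [0, 1, −5], [0, 0, 1]].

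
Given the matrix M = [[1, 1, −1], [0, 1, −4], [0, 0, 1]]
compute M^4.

[[1, 4, −28], [0, 1, −16], [0, 0, 1]]

M = I + N where N = [[0, 1, −1], [0, 0, −4], [0, 0, 0]] is strictly upper-triangular, so N^3 = 0.
(I + N)^4 = I + 4·N + 6·N^2 = [[1, 4, −28], [0, 1, −16], [0, 0, 1]].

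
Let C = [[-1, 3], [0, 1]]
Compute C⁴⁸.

[[1, 0], [0, 1]]

C² = I (check: tr C = 0 and det C = -1), so C⁴⁸ = I since 48 is even.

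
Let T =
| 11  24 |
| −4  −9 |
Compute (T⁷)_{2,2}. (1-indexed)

−4377

tr T = 2 and det T = −3, so the characteristic polynomial is λ² − (2)λ + (−3) with roots −1 and 3.
Eigenvectors give P = [[−2, 3], [1, −1]] with P⁻¹ = [[1, 3], [1, 2]], and T = P·diag(−1, 3)·P⁻¹.
Then T⁷ = P·diag(−1, 2187)·P⁻¹ = [[2, 6561], [−1, −2187]] · [[1, 3], [1, 2]] = [[6563, 13128], [−2188, −4377]].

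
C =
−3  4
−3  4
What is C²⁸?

[[−3, 4], [−3, 4]]

C² = C (a projection; rank 1, trace 1), so C²⁸ = C.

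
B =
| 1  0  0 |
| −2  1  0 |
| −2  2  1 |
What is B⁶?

B = I + N where N = [[0, 0, 0], [−2, 0, 0], [−2, 2, 0]] is strictly lower-triangular, so N³ = 0.
(I + N)⁶ = I + 6·N + 15·N² = [[1, 0, 0], [−12, 1, 0], [−72, 12, 1]].

[[1, 0, 0], [−12, 1, 0], [−72, 12, 1]]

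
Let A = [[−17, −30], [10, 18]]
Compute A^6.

tr A = 1 and det A = −6, so the characteristic polynomial is λ² − (1)λ + (−6) with roots 3 and −2.
Eigenvectors give P = [[−3, −2], [2, 1]] with P⁻¹ = [[1, 2], [−2, −3]], and A = P·diag(3, −2)·P⁻¹.
Then A^6 = P·diag(729, 64)·P⁻¹ = [[−2187, −128], [1458, 64]] · [[1, 2], [−2, −3]] = [[−1931, −3990], [1330, 2724]].

[[−1931, −3990], [1330, 2724]]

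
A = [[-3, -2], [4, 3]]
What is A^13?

[[-3, -2], [4, 3]]

A² = I (check: tr A = 0 and det A = -1), so A^13 = A since 13 is odd.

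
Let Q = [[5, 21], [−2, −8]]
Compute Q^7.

[[761, 2667], [−254, −890]]

tr Q = −3 and det Q = 2, so the characteristic polynomial is λ² − (−3)λ + (2) with roots −1 and −2.
Eigenvectors give P = [[7, −3], [−2, 1]] with P⁻¹ = [[1, 3], [2, 7]], and Q = P·diag(−1, −2)·P⁻¹.
Then Q^7 = P·diag(−1, −128)·P⁻¹ = [[−7, 384], [2, −128]] · [[1, 3], [2, 7]] = [[761, 2667], [−254, −890]].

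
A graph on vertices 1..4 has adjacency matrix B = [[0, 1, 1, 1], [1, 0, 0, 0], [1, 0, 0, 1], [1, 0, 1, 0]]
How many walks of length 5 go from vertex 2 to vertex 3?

6

The number of length-5 walks from vertex 2 to vertex 3 is entry (2,3) of B⁵, where B is the adjacency matrix.
B² = [[3, 0, 1, 1], [0, 1, 1, 1], [1, 1, 2, 1], [1, 1, 1, 2]]
B³ = [[2, 3, 4, 4], [3, 0, 1, 1], [4, 1, 2, 3], [4, 1, 3, 2]]
B⁴ = [[11, 2, 6, 6], [2, 3, 4, 4], [6, 4, 7, 6], [6, 4, 6, 7]]
B⁵ = [[14, 11, 17, 17], [11, 2, 6, 6], [17, 6, 12, 13], [17, 6, 13, 12]]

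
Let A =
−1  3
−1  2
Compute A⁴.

[[1, −3], [1, −2]]

A² = [[−2, 3], [−1, 1]]
A³ = [[−1, 0], [0, −1]]
A⁴ = [[1, −3], [1, −2]]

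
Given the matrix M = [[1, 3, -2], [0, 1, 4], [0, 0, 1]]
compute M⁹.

[[1, 27, 414], [0, 1, 36], [0, 0, 1]]

M = I + N where N = [[0, 3, -2], [0, 0, 4], [0, 0, 0]] is strictly upper-triangular, so N³ = 0.
(I + N)⁹ = I + 9·N + 36·N² = [[1, 27, 414], [0, 1, 36], [0, 0, 1]].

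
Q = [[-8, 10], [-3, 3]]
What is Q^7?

tr Q = -5 and det Q = 6, so the characteristic polynomial is λ² − (-5)λ + (6) with roots -3 and -2.
Eigenvectors give P = [[2, -5], [1, -3]] with P⁻¹ = [[3, -5], [1, -2]], and Q = P·diag(-3, -2)·P⁻¹.
Then Q^7 = P·diag(-2187, -128)·P⁻¹ = [[-4374, 640], [-2187, 384]] · [[3, -5], [1, -2]] = [[-12482, 20590], [-6177, 10167]].

[[-12482, 20590], [-6177, 10167]]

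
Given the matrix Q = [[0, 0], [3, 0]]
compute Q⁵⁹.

Q is strictly triangular, hence nilpotent: Q² = 0, so Q⁵⁹ = 0.

[[0, 0], [0, 0]]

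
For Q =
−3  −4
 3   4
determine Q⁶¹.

[[−3, −4], [3, 4]]

Q² = Q (a projection; rank 1, trace 1), so Q⁶¹ = Q.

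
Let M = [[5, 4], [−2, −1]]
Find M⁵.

[[485, 484], [−242, −241]]

tr M = 4 and det M = 3, so the characteristic polynomial is λ² − (4)λ + (3) with roots 3 and 1.
Eigenvectors give P = [[−2, −1], [1, 1]] with P⁻¹ = [[−1, −1], [1, 2]], and M = P·diag(3, 1)·P⁻¹.
Then M⁵ = P·diag(243, 1)·P⁻¹ = [[−486, −1], [243, 1]] · [[−1, −1], [1, 2]] = [[485, 484], [−242, −241]].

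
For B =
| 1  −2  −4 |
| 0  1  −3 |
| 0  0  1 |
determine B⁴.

B = I + N where N = [[0, −2, −4], [0, 0, −3], [0, 0, 0]] is strictly upper-triangular, so N³ = 0.
(I + N)⁴ = I + 4·N + 6·N² = [[1, −8, 20], [0, 1, −12], [0, 0, 1]].

[[1, −8, 20], [0, 1, −12], [0, 0, 1]]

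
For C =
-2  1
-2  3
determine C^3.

C^2 = [[2, 1], [-2, 7]]
C^3 = [[-6, 5], [-10, 19]]

[[-6, 5], [-10, 19]]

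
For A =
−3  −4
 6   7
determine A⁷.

[[−4371, −4372], [6558, 6559]]

tr A = 4 and det A = 3, so the characteristic polynomial is λ² − (4)λ + (3) with roots 1 and 3.
Eigenvectors give P = [[−1, −2], [1, 3]] with P⁻¹ = [[−3, −2], [1, 1]], and A = P·diag(1, 3)·P⁻¹.
Then A⁷ = P·diag(1, 2187)·P⁻¹ = [[−1, −4374], [1, 6561]] · [[−3, −2], [1, 1]] = [[−4371, −4372], [6558, 6559]].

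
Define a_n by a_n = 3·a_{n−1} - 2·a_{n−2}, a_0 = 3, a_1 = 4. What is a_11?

With companion matrix Q = [[3, -2], [1, 0]], [a_n, a_{n−1}]ᵀ = Q·[a_{n−1}, a_{n−2}]ᵀ, so [a_11, a_10]ᵀ = Q^10·[a_1, a_0]ᵀ.
Q^10 = [[2047, -2046], [1023, -1022]], giving [a_11, a_10]ᵀ = [[2050], [1026]].

2050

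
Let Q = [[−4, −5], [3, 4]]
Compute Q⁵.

Q² = I (check: tr Q = 0 and det Q = −1), so Q⁵ = Q since 5 is odd.

[[−4, −5], [3, 4]]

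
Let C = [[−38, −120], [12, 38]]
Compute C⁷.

tr C = 0 and det C = −4, so the characteristic polynomial is λ² − (0)λ + (−4) with roots 2 and −2.
Eigenvectors give P = [[−3, 10], [1, −3]] with P⁻¹ = [[3, 10], [1, 3]], and C = P·diag(2, −2)·P⁻¹.
Then C⁷ = P·diag(128, −128)·P⁻¹ = [[−384, −1280], [128, 384]] · [[3, 10], [1, 3]] = [[−2432, −7680], [768, 2432]].

[[−2432, −7680], [768, 2432]]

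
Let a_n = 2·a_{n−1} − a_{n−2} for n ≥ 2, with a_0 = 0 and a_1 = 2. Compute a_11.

22

With companion matrix C = [[2, −1], [1, 0]], [a_n, a_{n−1}]ᵀ = C·[a_{n−1}, a_{n−2}]ᵀ, so [a_11, a_10]ᵀ = C¹⁰·[a_1, a_0]ᵀ.
C¹⁰ = [[11, −10], [10, −9]], giving [a_11, a_10]ᵀ = [[22], [20]].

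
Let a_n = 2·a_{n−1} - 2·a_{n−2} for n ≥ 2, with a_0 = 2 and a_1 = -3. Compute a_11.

With companion matrix B = [[2, -2], [1, 0]], [a_n, a_{n−1}]ᵀ = B·[a_{n−1}, a_{n−2}]ᵀ, so [a_11, a_10]ᵀ = B¹⁰·[a_1, a_0]ᵀ.
B¹⁰ = [[32, -64], [32, -32]], giving [a_11, a_10]ᵀ = [[-224], [-160]].

-224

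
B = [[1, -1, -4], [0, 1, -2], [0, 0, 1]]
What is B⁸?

B = I + N where N = [[0, -1, -4], [0, 0, -2], [0, 0, 0]] is strictly upper-triangular, so N³ = 0.
(I + N)⁸ = I + 8·N + 28·N² = [[1, -8, 24], [0, 1, -16], [0, 0, 1]].

[[1, -8, 24], [0, 1, -16], [0, 0, 1]]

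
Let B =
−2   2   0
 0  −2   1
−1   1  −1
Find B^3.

B^2 = [[4, −8, 2], [−1, 5, −3], [3, −5, 2]]
B^3 = [[−10, 26, −10], [5, −15, 8], [−8, 18, −7]]

[[−10, 26, −10], [5, −15, 8], [−8, 18, −7]]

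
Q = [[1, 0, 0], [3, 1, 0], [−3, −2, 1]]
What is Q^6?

Q = I + N where N = [[0, 0, 0], [3, 0, 0], [−3, −2, 0]] is strictly lower-triangular, so N^3 = 0.
(I + N)^6 = I + 6·N + 15·N^2 = [[1, 0, 0], [18, 1, 0], [−108, −12, 1]].

[[1, 0, 0], [18, 1, 0], [−108, −12, 1]]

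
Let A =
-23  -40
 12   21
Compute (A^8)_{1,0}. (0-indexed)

-19680

tr A = -2 and det A = -3, so the characteristic polynomial is λ² − (-2)λ + (-3) with roots 1 and -3.
Eigenvectors give P = [[5, -2], [-3, 1]] with P⁻¹ = [[-1, -2], [-3, -5]], and A = P·diag(1, -3)·P⁻¹.
Then A^8 = P·diag(1, 6561)·P⁻¹ = [[5, -13122], [-3, 6561]] · [[-1, -2], [-3, -5]] = [[39361, 65600], [-19680, -32799]].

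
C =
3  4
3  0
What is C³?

[[99, 84], [63, 36]]

C² = [[21, 12], [9, 12]]
C³ = [[99, 84], [63, 36]]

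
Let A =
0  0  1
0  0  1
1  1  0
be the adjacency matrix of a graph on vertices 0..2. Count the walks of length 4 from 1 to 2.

The number of length-4 walks from vertex 1 to vertex 2 is entry (1,2) of A⁴, where A is the adjacency matrix.
A² = [[1, 1, 0], [1, 1, 0], [0, 0, 2]]
A³ = [[0, 0, 2], [0, 0, 2], [2, 2, 0]]
A⁴ = [[2, 2, 0], [2, 2, 0], [0, 0, 4]]

0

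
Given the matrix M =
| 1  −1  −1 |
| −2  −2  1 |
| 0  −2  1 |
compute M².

[[3, 3, −3], [2, 4, 1], [4, 2, −1]]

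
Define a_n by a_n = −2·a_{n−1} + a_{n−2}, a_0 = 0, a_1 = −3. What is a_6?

With companion matrix B = [[−2, 1], [1, 0]], [a_n, a_{n−1}]ᵀ = B·[a_{n−1}, a_{n−2}]ᵀ, so [a_6, a_5]ᵀ = B⁵·[a_1, a_0]ᵀ.
B⁵ = [[−70, 29], [29, −12]], giving [a_6, a_5]ᵀ = [[210], [−87]].

210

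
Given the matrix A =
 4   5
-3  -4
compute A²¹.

[[4, 5], [-3, -4]]

A² = I (check: tr A = 0 and det A = -1), so A²¹ = A since 21 is odd.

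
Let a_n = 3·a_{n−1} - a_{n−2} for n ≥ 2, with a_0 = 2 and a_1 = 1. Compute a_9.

610

With companion matrix B = [[3, -1], [1, 0]], [a_n, a_{n−1}]ᵀ = B·[a_{n−1}, a_{n−2}]ᵀ, so [a_9, a_8]ᵀ = B⁸·[a_1, a_0]ᵀ.
B⁸ = [[2584, -987], [987, -377]], giving [a_9, a_8]ᵀ = [[610], [233]].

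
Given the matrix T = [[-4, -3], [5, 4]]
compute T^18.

T² = I (check: tr T = 0 and det T = -1), so T^18 = I since 18 is even.

[[1, 0], [0, 1]]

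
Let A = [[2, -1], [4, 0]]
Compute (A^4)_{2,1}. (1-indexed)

-32

A^2 = [[0, -2], [8, -4]]
A^3 = [[-8, 0], [0, -8]]
A^4 = [[-16, 8], [-32, 0]]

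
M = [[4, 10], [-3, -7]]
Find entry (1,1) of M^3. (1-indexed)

34

tr M = -3 and det M = 2, so the characteristic polynomial is λ² − (-3)λ + (2) with roots -2 and -1.
Eigenvectors give P = [[-5, -2], [3, 1]] with P⁻¹ = [[1, 2], [-3, -5]], and M = P·diag(-2, -1)·P⁻¹.
Then M^3 = P·diag(-8, -1)·P⁻¹ = [[40, 2], [-24, -1]] · [[1, 2], [-3, -5]] = [[34, 70], [-21, -43]].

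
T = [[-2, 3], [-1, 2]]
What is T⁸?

[[1, 0], [0, 1]]

T² = I (check: tr T = 0 and det T = -1), so T⁸ = I since 8 is even.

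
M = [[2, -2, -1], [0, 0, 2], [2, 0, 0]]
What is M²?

[[2, -4, -6], [4, 0, 0], [4, -4, -2]]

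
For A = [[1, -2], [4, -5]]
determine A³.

[[25, -26], [52, -53]]

tr A = -4 and det A = 3, so the characteristic polynomial is λ² − (-4)λ + (3) with roots -1 and -3.
Eigenvectors give P = [[1, -1], [1, -2]] with P⁻¹ = [[2, -1], [1, -1]], and A = P·diag(-1, -3)·P⁻¹.
Then A³ = P·diag(-1, -27)·P⁻¹ = [[-1, 27], [-1, 54]] · [[2, -1], [1, -1]] = [[25, -26], [52, -53]].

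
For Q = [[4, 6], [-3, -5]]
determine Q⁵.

[[34, 66], [-33, -65]]

tr Q = -1 and det Q = -2, so the characteristic polynomial is λ² − (-1)λ + (-2) with roots 1 and -2.
Eigenvectors give P = [[-2, -1], [1, 1]] with P⁻¹ = [[-1, -1], [1, 2]], and Q = P·diag(1, -2)·P⁻¹.
Then Q⁵ = P·diag(1, -32)·P⁻¹ = [[-2, 32], [1, -32]] · [[-1, -1], [1, 2]] = [[34, 66], [-33, -65]].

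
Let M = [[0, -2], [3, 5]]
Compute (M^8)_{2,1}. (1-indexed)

18915

tr M = 5 and det M = 6, so the characteristic polynomial is λ² − (5)λ + (6) with roots 2 and 3.
Eigenvectors give P = [[-1, 2], [1, -3]] with P⁻¹ = [[-3, -2], [-1, -1]], and M = P·diag(2, 3)·P⁻¹.
Then M^8 = P·diag(256, 6561)·P⁻¹ = [[-256, 13122], [256, -19683]] · [[-3, -2], [-1, -1]] = [[-12354, -12610], [18915, 19171]].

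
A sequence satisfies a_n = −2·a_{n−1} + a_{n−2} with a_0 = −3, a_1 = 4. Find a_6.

−367

With companion matrix Q = [[−2, 1], [1, 0]], [a_n, a_{n−1}]ᵀ = Q·[a_{n−1}, a_{n−2}]ᵀ, so [a_6, a_5]ᵀ = Q⁵·[a_1, a_0]ᵀ.
Q⁵ = [[−70, 29], [29, −12]], giving [a_6, a_5]ᵀ = [[−367], [152]].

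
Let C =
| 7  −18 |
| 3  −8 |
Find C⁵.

[[67, −198], [33, −98]]

tr C = −1 and det C = −2, so the characteristic polynomial is λ² − (−1)λ + (−2) with roots 1 and −2.
Eigenvectors give P = [[3, −2], [1, −1]] with P⁻¹ = [[1, −2], [1, −3]], and C = P·diag(1, −2)·P⁻¹.
Then C⁵ = P·diag(1, −32)·P⁻¹ = [[3, 64], [1, 32]] · [[1, −2], [1, −3]] = [[67, −198], [33, −98]].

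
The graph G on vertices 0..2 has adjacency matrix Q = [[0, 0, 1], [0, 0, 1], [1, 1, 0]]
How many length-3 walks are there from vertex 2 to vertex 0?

The number of length-3 walks from vertex 2 to vertex 0 is entry (2,0) of Q³, where Q is the adjacency matrix.
Q² = [[1, 1, 0], [1, 1, 0], [0, 0, 2]]
Q³ = [[0, 0, 2], [0, 0, 2], [2, 2, 0]]

2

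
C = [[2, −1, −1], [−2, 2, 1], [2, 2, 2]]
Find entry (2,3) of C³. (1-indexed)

26

C² = [[4, −6, −5], [−6, 8, 6], [4, 6, 4]]
C³ = [[10, −26, −20], [−16, 34, 26], [4, 16, 10]]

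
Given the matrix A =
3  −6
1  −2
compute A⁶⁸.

[[3, −6], [1, −2]]

A² = A (a projection; rank 1, trace 1), so A⁶⁸ = A.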